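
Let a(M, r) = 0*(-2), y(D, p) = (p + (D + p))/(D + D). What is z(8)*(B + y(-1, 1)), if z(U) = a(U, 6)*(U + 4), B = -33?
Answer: 0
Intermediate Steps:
y(D, p) = (D + 2*p)/(2*D) (y(D, p) = (D + 2*p)/((2*D)) = (D + 2*p)*(1/(2*D)) = (D + 2*p)/(2*D))
a(M, r) = 0
z(U) = 0 (z(U) = 0*(U + 4) = 0*(4 + U) = 0)
z(8)*(B + y(-1, 1)) = 0*(-33 + (1 + (½)*(-1))/(-1)) = 0*(-33 - (1 - ½)) = 0*(-33 - 1*½) = 0*(-33 - ½) = 0*(-67/2) = 0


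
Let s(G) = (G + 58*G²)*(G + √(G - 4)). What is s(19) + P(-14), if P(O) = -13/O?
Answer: 5574575/14 + 20957*√15 ≈ 4.7935e+5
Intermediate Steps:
P(O) = -13/O
s(G) = (G + √(-4 + G))*(G + 58*G²) (s(G) = (G + 58*G²)*(G + √(-4 + G)) = (G + √(-4 + G))*(G + 58*G²))
s(19) + P(-14) = 19*(19 + √(-4 + 19) + 58*19² + 58*19*√(-4 + 19)) - 13/(-14) = 19*(19 + √15 + 58*361 + 58*19*√15) - 13*(-1/14) = 19*(19 + √15 + 20938 + 1102*√15) + 13/14 = 19*(20957 + 1103*√15) + 13/14 = (398183 + 20957*√15) + 13/14 = 5574575/14 + 20957*√15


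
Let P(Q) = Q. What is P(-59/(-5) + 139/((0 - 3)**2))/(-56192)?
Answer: -613/1264320 ≈ -0.00048485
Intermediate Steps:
P(-59/(-5) + 139/((0 - 3)**2))/(-56192) = (-59/(-5) + 139/((0 - 3)**2))/(-56192) = (-59*(-1/5) + 139/((-3)**2))*(-1/56192) = (59/5 + 139/9)*(-1/56192) = (1226/45)*(-1/56192) = -613/1264320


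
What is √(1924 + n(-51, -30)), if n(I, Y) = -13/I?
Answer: √5004987/51 ≈ 43.866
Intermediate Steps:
√(1924 + n(-51, -30)) = √(1924 - 13/(-51)) = √(1924 - 13*(-1/51)) = √(1924 + 13/51) = √(98137/51) = √5004987/51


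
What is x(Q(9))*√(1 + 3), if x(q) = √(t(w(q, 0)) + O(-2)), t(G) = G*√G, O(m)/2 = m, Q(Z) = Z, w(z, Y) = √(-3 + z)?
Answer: 2*√(-4 + 6^(¾)) ≈ 0.8157*I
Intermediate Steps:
O(m) = 2*m
t(G) = G^(3/2)
x(q) = √(-4 + (-3 + q)^(¾)) (x(q) = √((√(-3 + q))^(3/2) + 2*(-2)) = √((-3 + q)^(¾) - 4) = √(-4 + (-3 + q)^(¾)))
x(Q(9))*√(1 + 3) = √(-4 + (-3 + 9)^(¾))*√(1 + 3) = √(-4 + 6^(¾))*√4 = √(-4 + 6^(¾))*2 = 2*√(-4 + 6^(¾))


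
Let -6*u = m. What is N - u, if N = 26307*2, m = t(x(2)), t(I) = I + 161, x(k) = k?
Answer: 315847/6 ≈ 52641.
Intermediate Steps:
t(I) = 161 + I
m = 163 (m = 161 + 2 = 163)
u = -163/6 (u = -⅙*163 = -163/6 ≈ -27.167)
N = 52614
N - u = 52614 - 1*(-163/6) = 52614 + 163/6 = 315847/6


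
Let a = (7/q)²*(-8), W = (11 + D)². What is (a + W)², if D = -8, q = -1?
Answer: 146689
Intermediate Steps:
W = 9 (W = (11 - 8)² = 3² = 9)
a = -392 (a = (7/(-1))²*(-8) = (7*(-1))²*(-8) = (-7)²*(-8) = 49*(-8) = -392)
(a + W)² = (-392 + 9)² = (-383)² = 146689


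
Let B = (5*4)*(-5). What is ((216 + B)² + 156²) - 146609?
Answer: -108817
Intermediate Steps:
B = -100 (B = 20*(-5) = -100)
((216 + B)² + 156²) - 146609 = ((216 - 100)² + 156²) - 146609 = (116² + 24336) - 146609 = (13456 + 24336) - 146609 = 37792 - 146609 = -108817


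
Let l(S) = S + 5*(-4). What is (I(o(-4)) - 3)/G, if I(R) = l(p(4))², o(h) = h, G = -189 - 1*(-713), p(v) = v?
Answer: 253/524 ≈ 0.48282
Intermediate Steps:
l(S) = -20 + S (l(S) = S - 20 = -20 + S)
G = 524 (G = -189 + 713 = 524)
I(R) = 256 (I(R) = (-20 + 4)² = (-16)² = 256)
(I(o(-4)) - 3)/G = (256 - 3)/524 = 253*(1/524) = 253/524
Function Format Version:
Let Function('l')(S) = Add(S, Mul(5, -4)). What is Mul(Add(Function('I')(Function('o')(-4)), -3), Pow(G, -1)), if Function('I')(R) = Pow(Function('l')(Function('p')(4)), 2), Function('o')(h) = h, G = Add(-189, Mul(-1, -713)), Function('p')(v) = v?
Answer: Rational(253, 524) ≈ 0.48282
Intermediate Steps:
Function('l')(S) = Add(-20, S) (Function('l')(S) = Add(S, -20) = Add(-20, S))
G = 524 (G = Add(-189, 713) = 524)
Function('I')(R) = 256 (Function('I')(R) = Pow(Add(-20, 4), 2) = Pow(-16, 2) = 256)
Mul(Add(Function('I')(Function('o')(-4)), -3), Pow(G, -1)) = Mul(Add(256, -3), Pow(524, -1)) = Mul(253, Rational(1, 524)) = Rational(253, 524)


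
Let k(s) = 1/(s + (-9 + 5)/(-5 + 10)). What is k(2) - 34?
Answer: -199/6 ≈ -33.167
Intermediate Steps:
k(s) = 1/(-4/5 + s) (k(s) = 1/(s - 4/5) = 1/(-4/5 + s))
k(2) - 34 = 5/(-4 + 5*2) - 34 = 5/(-4 + 10) - 34 = 5/6 - 34 = -199/6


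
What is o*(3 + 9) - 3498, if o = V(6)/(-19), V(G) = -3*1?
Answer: -66426/19 ≈ -3496.1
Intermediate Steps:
V(G) = -3
o = 3/19 (o = -3/(-19) = -3*(-1/19) = 3/19 ≈ 0.15789)
o*(3 + 9) - 3498 = 3*(3 + 9)/19 - 3498 = (3/19)*12 - 3498 = 36/19 - 3498 = -66426/19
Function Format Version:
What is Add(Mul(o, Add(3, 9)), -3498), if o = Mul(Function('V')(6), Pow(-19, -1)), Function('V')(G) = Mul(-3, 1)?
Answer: Rational(-66426, 19) ≈ -3496.1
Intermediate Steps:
Function('V')(G) = -3
o = Rational(3, 19) (o = Mul(-3, Pow(-19, -1)) = Mul(-3, Rational(-1, 19)) = Rational(3, 19) ≈ 0.15789)
Add(Mul(o, Add(3, 9)), -3498) = Add(Mul(Rational(3, 19), Add(3, 9)), -3498) = Add(Mul(Rational(3, 19), 12), -3498) = Add(Rational(36, 19), -3498) = Rational(-66426, 19)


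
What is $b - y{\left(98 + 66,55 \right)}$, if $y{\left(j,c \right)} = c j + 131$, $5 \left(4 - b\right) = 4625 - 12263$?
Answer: $- \frac{38097}{5} \approx -7619.4$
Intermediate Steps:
$b = \frac{7658}{5}$ ($b = 4 - \frac{4625 - 12263}{5} = 4 - - \frac{7638}{5} = 4 + \frac{7638}{5} = \frac{7658}{5} \approx 1531.6$)
$y{\left(j,c \right)} = 131 + c j$
$b - y{\left(98 + 66,55 \right)} = \frac{7658}{5} - \left(131 + 55 \left(98 + 66\right)\right) = \frac{7658}{5} - \left(131 + 55 \cdot 164\right) = \frac{7658}{5} - \left(131 + 9020\right) = \frac{7658}{5} - 9151 = - \frac{38097}{5}$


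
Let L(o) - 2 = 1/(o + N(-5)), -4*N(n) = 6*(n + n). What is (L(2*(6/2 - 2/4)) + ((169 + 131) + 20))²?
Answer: 41486481/400 ≈ 1.0372e+5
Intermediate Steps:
N(n) = -3*n (N(n) = -3*(n + n)/2 = -3*2*n/2 = -3*n)
L(o) = 2 + 1/(15 + o) (L(o) = 2 + 1/(o - 3*(-5)) = 2 + 1/(o + 15) = 2 + 1/(15 + o))
(L(2*(6/2 - 2/4)) + ((169 + 131) + 20))² = ((31 + 2*(2*(6/2 - 2/4)))/(15 + 2*(6/2 - 2/4)) + ((169 + 131) + 20))² = ((31 + 2*(2*(6*(½) - 2*¼)))/(15 + 2*(6*(½) - 2*¼)) + (300 + 20))² = ((31 + 2*(2*(3 - ½)))/(15 + 2*(3 - ½)) + 320)² = ((31 + 2*(2*(5/2)))/(15 + 2*(5/2)) + 320)² = ((31 + 2*5)/(15 + 5) + 320)² = ((31 + 10)/20 + 320)² = ((1/20)*41 + 320)² = (41/20 + 320)² = (6441/20)² = 41486481/400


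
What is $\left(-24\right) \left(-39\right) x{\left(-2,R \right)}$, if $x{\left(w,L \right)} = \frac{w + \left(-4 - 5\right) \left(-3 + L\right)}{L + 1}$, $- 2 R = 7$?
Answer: $- \frac{105768}{5} \approx -21154.0$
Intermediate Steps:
$R = - \frac{7}{2}$ ($R = \left(- \frac{1}{2}\right) 7 = - \frac{7}{2} \approx -3.5$)
$x{\left(w,L \right)} = \frac{27 + w - 9 L}{1 + L}$ ($x{\left(w,L \right)} = \frac{w - 9 \left(-3 + L\right)}{1 + L} = \frac{w - \left(-27 + 9 L\right)}{1 + L} = \frac{27 + w - 9 L}{1 + L}$)
$\left(-24\right) \left(-39\right) x{\left(-2,R \right)} = \left(-24\right) \left(-39\right) \frac{27 - 2 - - \frac{63}{2}}{1 - \frac{7}{2}} = 936 \frac{27 - 2 + \frac{63}{2}}{- \frac{5}{2}} = 936 \left(\left(- \frac{2}{5}\right) \frac{113}{2}\right) = 936 \left(- \frac{113}{5}\right) = - \frac{105768}{5}$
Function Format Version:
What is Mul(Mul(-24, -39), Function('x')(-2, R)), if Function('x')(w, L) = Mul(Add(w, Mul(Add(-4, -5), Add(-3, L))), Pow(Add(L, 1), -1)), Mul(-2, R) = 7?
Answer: Rational(-105768, 5) ≈ -21154.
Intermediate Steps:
R = Rational(-7, 2) (R = Mul(Rational(-1, 2), 7) = Rational(-7, 2) ≈ -3.5000)
Function('x')(w, L) = Mul(Pow(Add(1, L), -1), Add(27, w, Mul(-9, L))) (Function('x')(w, L) = Mul(Add(w, Mul(-9, Add(-3, L))), Pow(Add(1, L), -1)) = Mul(Add(w, Add(27, Mul(-9, L))), Pow(Add(1, L), -1)) = Mul(Add(27, w, Mul(-9, L)), Pow(Add(1, L), -1)) = Mul(Pow(Add(1, L), -1), Add(27, w, Mul(-9, L))))
Mul(Mul(-24, -39), Function('x')(-2, R)) = Mul(Mul(-24, -39), Mul(Pow(Add(1, Rational(-7, 2)), -1), Add(27, -2, Mul(-9, Rational(-7, 2))))) = Mul(936, Mul(Pow(Rational(-5, 2), -1), Add(27, -2, Rational(63, 2)))) = Mul(936, Mul(Rational(-2, 5), Rational(113, 2))) = Mul(936, Rational(-113, 5)) = Rational(-105768, 5)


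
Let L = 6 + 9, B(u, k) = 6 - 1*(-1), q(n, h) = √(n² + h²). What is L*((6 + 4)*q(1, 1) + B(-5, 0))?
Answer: 105 + 150*√2 ≈ 317.13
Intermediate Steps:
q(n, h) = √(h² + n²)
B(u, k) = 7 (B(u, k) = 6 + 1 = 7)
L = 15
L*((6 + 4)*q(1, 1) + B(-5, 0)) = 15*((6 + 4)*√(1² + 1²) + 7) = 15*(10*√(1 + 1) + 7) = 15*(10*√2 + 7) = 15*(7 + 10*√2) = 105 + 150*√2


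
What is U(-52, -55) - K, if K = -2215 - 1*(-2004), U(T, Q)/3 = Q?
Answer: 46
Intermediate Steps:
U(T, Q) = 3*Q
K = -211 (K = -2215 + 2004 = -211)
U(-52, -55) - K = 3*(-55) - 1*(-211) = -165 + 211 = 46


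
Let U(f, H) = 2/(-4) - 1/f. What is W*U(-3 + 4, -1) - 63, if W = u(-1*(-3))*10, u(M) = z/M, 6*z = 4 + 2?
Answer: -68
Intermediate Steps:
U(f, H) = -1/2 - 1/f (U(f, H) = 2*(-1/4) - 1/f = -1/2 - 1/f)
z = 1 (z = (4 + 2)/6 = (1/6)*6 = 1)
u(M) = 1/M
W = 10/3 (W = 10/(-1*(-3)) = 10/3 ≈ 3.3333)
W*U(-3 + 4, -1) - 63 = 10*((-2 - (-3 + 4))/(2*(-3 + 4)))/3 - 63 = 10*((1/2)*(-2 - 1*1)/1)/3 - 63 = 10*((1/2)*1*(-2 - 1))/3 - 63 = 10*((1/2)*1*(-3))/3 - 63 = (10/3)*(-3/2) - 63 = -5 - 63 = -68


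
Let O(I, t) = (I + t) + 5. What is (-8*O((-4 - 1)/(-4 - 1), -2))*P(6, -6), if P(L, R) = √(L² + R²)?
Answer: -192*√2 ≈ -271.53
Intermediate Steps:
O(I, t) = 5 + I + t
(-8*O((-4 - 1)/(-4 - 1), -2))*P(6, -6) = (-8*(5 + (-4 - 1)/(-4 - 1) - 2))*√(6² + (-6)²) = (-8*(5 - 5/(-5) - 2))*√(36 + 36) = (-8*(5 - 5*(-⅕) - 2))*√72 = (-8*(5 + 1 - 2))*(6*√2) = (-8*4)*(6*√2) = -192*√2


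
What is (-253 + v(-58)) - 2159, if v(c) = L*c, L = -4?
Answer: -2180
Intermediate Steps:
v(c) = -4*c
(-253 + v(-58)) - 2159 = (-253 - 4*(-58)) - 2159 = (-253 + 232) - 2159 = -21 - 2159 = -2180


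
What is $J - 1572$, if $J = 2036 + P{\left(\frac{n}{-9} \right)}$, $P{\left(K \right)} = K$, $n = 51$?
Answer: $\frac{1375}{3} \approx 458.33$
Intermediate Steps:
$J = \frac{6091}{3}$ ($J = 2036 + \frac{51}{-9} = 2036 + 51 \left(- \frac{1}{9}\right) = 2036 - \frac{17}{3} = \frac{6091}{3} \approx 2030.3$)
$J - 1572 = \frac{6091}{3} - 1572 = \frac{1375}{3}$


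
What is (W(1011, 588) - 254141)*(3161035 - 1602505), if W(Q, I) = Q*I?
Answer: 530409839310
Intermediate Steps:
W(Q, I) = I*Q
(W(1011, 588) - 254141)*(3161035 - 1602505) = (588*1011 - 254141)*(3161035 - 1602505) = (594468 - 254141)*1558530 = 340327*1558530 = 530409839310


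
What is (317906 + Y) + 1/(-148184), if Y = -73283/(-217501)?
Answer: 10246174705853275/32230168184 ≈ 3.1791e+5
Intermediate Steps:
Y = 73283/217501 (Y = -73283*(-1/217501) = 73283/217501 ≈ 0.33693)
(317906 + Y) + 1/(-148184) = (317906 + 73283/217501) + 1/(-148184) = 69144946189/217501 - 1/148184 = 10246174705853275/32230168184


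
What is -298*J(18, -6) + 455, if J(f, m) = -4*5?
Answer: 6415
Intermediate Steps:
J(f, m) = -20
-298*J(18, -6) + 455 = -298*(-20) + 455 = 5960 + 455 = 6415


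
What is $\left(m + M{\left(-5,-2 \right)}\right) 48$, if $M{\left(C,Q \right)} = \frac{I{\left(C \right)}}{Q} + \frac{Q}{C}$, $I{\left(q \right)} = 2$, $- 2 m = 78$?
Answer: $- \frac{9504}{5} \approx -1900.8$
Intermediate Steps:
$m = -39$ ($m = \left(- \frac{1}{2}\right) 78 = -39$)
$M{\left(C,Q \right)} = \frac{2}{Q} + \frac{Q}{C}$
$\left(m + M{\left(-5,-2 \right)}\right) 48 = \left(-39 + \left(\frac{2}{-2} - \frac{2}{-5}\right)\right) 48 = \left(-39 + \left(2 \left(- \frac{1}{2}\right) - - \frac{2}{5}\right)\right) 48 = \left(-39 + \left(-1 + \frac{2}{5}\right)\right) 48 = \left(-39 - \frac{3}{5}\right) 48 = \left(- \frac{198}{5}\right) 48 = - \frac{9504}{5}$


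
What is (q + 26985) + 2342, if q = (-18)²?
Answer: 29651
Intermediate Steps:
q = 324
(q + 26985) + 2342 = (324 + 26985) + 2342 = 27309 + 2342 = 29651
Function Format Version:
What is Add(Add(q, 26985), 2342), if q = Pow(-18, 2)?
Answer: 29651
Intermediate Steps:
q = 324
Add(Add(q, 26985), 2342) = Add(Add(324, 26985), 2342) = Add(27309, 2342) = 29651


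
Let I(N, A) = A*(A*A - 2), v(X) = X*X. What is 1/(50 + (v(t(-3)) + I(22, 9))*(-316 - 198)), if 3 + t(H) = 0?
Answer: -1/370030 ≈ -2.7025e-6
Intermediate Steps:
t(H) = -3 (t(H) = -3 + 0 = -3)
v(X) = X**2
I(N, A) = A*(-2 + A**2) (I(N, A) = A*(A**2 - 2) = A*(-2 + A**2))
1/(50 + (v(t(-3)) + I(22, 9))*(-316 - 198)) = 1/(50 + ((-3)**2 + 9*(-2 + 9**2))*(-316 - 198)) = 1/(50 + (9 + 9*(-2 + 81))*(-514)) = 1/(50 + (9 + 9*79)*(-514)) = 1/(50 + (9 + 711)*(-514)) = 1/(50 + 720*(-514)) = 1/(50 - 370080) = 1/(-370030) = -1/370030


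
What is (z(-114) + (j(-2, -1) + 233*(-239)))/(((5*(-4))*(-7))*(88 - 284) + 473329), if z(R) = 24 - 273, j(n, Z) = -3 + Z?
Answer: -55940/445889 ≈ -0.12546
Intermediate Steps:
z(R) = -249
(z(-114) + (j(-2, -1) + 233*(-239)))/(((5*(-4))*(-7))*(88 - 284) + 473329) = (-249 + ((-3 - 1) + 233*(-239)))/(((5*(-4))*(-7))*(88 - 284) + 473329) = (-249 + (-4 - 55687))/(-20*(-7)*(-196) + 473329) = (-249 - 55691)/(140*(-196) + 473329) = -55940/(-27440 + 473329) = -55940/445889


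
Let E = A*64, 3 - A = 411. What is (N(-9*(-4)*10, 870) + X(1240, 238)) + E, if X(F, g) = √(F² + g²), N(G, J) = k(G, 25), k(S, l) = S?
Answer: -25752 + 2*√398561 ≈ -24489.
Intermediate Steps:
A = -408 (A = 3 - 1*411 = 3 - 411 = -408)
N(G, J) = G
E = -26112 (E = -408*64 = -26112)
(N(-9*(-4)*10, 870) + X(1240, 238)) + E = (-9*(-4)*10 + √(1240² + 238²)) - 26112 = (36*10 + √(1537600 + 56644)) - 26112 = (360 + √1594244) - 26112 = (360 + 2*√398561) - 26112 = -25752 + 2*√398561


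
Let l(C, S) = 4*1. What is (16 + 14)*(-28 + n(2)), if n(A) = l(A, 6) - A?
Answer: -780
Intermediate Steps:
l(C, S) = 4
n(A) = 4 - A
(16 + 14)*(-28 + n(2)) = (16 + 14)*(-28 + (4 - 1*2)) = 30*(-28 + (4 - 2)) = 30*(-28 + 2) = 30*(-26) = -780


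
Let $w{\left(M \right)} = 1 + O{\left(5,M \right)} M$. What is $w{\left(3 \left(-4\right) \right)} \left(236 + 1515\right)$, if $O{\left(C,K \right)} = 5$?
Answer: $-103309$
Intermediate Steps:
$w{\left(M \right)} = 1 + 5 M$
$w{\left(3 \left(-4\right) \right)} \left(236 + 1515\right) = \left(1 + 5 \cdot 3 \left(-4\right)\right) \left(236 + 1515\right) = \left(1 + 5 \left(-12\right)\right) 1751 = \left(1 - 60\right) 1751 = \left(-59\right) 1751 = -103309$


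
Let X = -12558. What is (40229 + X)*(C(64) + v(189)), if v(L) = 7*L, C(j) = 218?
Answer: 42641011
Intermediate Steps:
(40229 + X)*(C(64) + v(189)) = (40229 - 12558)*(218 + 7*189) = 27671*(218 + 1323) = 27671*1541 = 42641011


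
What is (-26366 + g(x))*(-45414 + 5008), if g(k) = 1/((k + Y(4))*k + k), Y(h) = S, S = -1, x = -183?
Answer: 35677325135038/33489 ≈ 1.0653e+9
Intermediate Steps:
Y(h) = -1
g(k) = 1/(k + k*(-1 + k)) (g(k) = 1/((k - 1)*k + k) = 1/((-1 + k)*k + k) = 1/(k*(-1 + k) + k) = 1/(k + k*(-1 + k)))
(-26366 + g(x))*(-45414 + 5008) = (-26366 + (-183)⁻²)*(-45414 + 5008) = (-26366 + 1/33489)*(-40406) = -882970973/33489*(-40406) = 35677325135038/33489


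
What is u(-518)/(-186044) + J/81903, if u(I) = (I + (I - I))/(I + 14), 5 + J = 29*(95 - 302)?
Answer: -13414038361/182850740784 ≈ -0.073361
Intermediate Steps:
J = -6008 (J = -5 + 29*(95 - 302) = -5 + 29*(-207) = -5 - 6003 = -6008)
u(I) = I/(14 + I) (u(I) = (I + 0)/(14 + I) = I/(14 + I))
u(-518)/(-186044) + J/81903 = -518/(14 - 518)/(-186044) - 6008/81903 = -518/(-504)*(-1/186044) - 6008*1/81903 = -518*(-1/504)*(-1/186044) - 6008/81903 = (37/36)*(-1/186044) - 6008/81903 = -37/6697584 - 6008/81903 = -13414038361/182850740784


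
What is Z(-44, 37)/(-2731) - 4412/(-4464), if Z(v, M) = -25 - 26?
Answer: 3069209/3047796 ≈ 1.0070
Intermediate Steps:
Z(v, M) = -51
Z(-44, 37)/(-2731) - 4412/(-4464) = -51/(-2731) - 4412/(-4464) = -51*(-1/2731) - 4412*(-1/4464) = 51/2731 + 1103/1116 = 3069209/3047796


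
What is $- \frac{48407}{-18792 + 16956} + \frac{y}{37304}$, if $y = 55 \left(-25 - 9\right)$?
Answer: $\frac{56323169}{2140317} \approx 26.315$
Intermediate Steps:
$y = -1870$ ($y = 55 \left(-34\right) = -1870$)
$- \frac{48407}{-18792 + 16956} + \frac{y}{37304} = - \frac{48407}{-18792 + 16956} - \frac{1870}{37304} = - \frac{48407}{-1836} - \frac{935}{18652} = \left(-48407\right) \left(- \frac{1}{1836}\right) - \frac{935}{18652} = \frac{48407}{1836} - \frac{935}{18652} = \frac{56323169}{2140317}$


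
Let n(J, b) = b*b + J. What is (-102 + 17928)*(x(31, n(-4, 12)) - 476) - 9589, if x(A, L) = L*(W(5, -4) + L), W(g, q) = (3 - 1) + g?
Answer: 358364315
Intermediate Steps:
n(J, b) = J + b**2 (n(J, b) = b**2 + J = J + b**2)
W(g, q) = 2 + g
x(A, L) = L*(7 + L) (x(A, L) = L*((2 + 5) + L) = L*(7 + L))
(-102 + 17928)*(x(31, n(-4, 12)) - 476) - 9589 = (-102 + 17928)*((-4 + 12**2)*(7 + (-4 + 12**2)) - 476) - 9589 = 17826*((-4 + 144)*(7 + (-4 + 144)) - 476) - 9589 = 17826*(140*(7 + 140) - 476) - 9589 = 17826*(140*147 - 476) - 9589 = 17826*(20580 - 476) - 9589 = 17826*20104 - 9589 = 358373904 - 9589 = 358364315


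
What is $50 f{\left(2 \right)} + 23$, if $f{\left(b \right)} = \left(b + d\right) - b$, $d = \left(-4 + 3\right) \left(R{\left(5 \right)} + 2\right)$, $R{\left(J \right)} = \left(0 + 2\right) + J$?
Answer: $-427$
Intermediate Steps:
$R{\left(J \right)} = 2 + J$
$d = -9$ ($d = \left(-4 + 3\right) \left(\left(2 + 5\right) + 2\right) = - (7 + 2) = \left(-1\right) 9 = -9$)
$f{\left(b \right)} = -9$ ($f{\left(b \right)} = \left(b - 9\right) - b = \left(-9 + b\right) - b = -9$)
$50 f{\left(2 \right)} + 23 = 50 \left(-9\right) + 23 = -450 + 23 = -427$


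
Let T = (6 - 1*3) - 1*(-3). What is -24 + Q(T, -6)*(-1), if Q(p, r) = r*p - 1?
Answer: 13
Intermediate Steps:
T = 6 (T = (6 - 3) + 3 = 3 + 3 = 6)
Q(p, r) = -1 + p*r (Q(p, r) = p*r - 1 = -1 + p*r)
-24 + Q(T, -6)*(-1) = -24 + (-1 + 6*(-6))*(-1) = -24 + (-1 - 36)*(-1) = -24 - 37*(-1) = -24 + 37 = 13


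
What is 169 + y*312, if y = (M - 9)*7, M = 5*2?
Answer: 2353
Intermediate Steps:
M = 10
y = 7 (y = (10 - 9)*7 = 1*7 = 7)
169 + y*312 = 169 + 7*312 = 169 + 2184 = 2353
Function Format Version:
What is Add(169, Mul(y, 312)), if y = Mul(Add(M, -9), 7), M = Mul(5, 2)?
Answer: 2353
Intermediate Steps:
M = 10
y = 7 (y = Mul(Add(10, -9), 7) = Mul(1, 7) = 7)
Add(169, Mul(y, 312)) = Add(169, Mul(7, 312)) = Add(169, 2184) = 2353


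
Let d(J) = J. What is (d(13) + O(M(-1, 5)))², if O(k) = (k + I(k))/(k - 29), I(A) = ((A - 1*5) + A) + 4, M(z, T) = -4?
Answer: 195364/1089 ≈ 179.40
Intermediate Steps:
I(A) = -1 + 2*A (I(A) = ((A - 5) + A) + 4 = ((-5 + A) + A) + 4 = (-5 + 2*A) + 4 = -1 + 2*A)
O(k) = (-1 + 3*k)/(-29 + k) (O(k) = (k + (-1 + 2*k))/(k - 29) = (-1 + 3*k)/(-29 + k))
(d(13) + O(M(-1, 5)))² = (13 + (-1 + 3*(-4))/(-29 - 4))² = (13 + (-1 - 12)/(-33))² = (13 - 1/33*(-13))² = (13 + 13/33)² = (442/33)² = 195364/1089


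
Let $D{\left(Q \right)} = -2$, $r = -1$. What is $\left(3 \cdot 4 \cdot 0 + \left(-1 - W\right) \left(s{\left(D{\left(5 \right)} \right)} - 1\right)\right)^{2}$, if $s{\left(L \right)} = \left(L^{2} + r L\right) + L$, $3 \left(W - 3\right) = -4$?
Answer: $64$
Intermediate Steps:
$W = \frac{5}{3}$ ($W = 3 + \frac{1}{3} \left(-4\right) = 3 - \frac{4}{3} = \frac{5}{3} \approx 1.6667$)
$s{\left(L \right)} = L^{2}$ ($s{\left(L \right)} = \left(L^{2} - L\right) + L = L^{2}$)
$\left(3 \cdot 4 \cdot 0 + \left(-1 - W\right) \left(s{\left(D{\left(5 \right)} \right)} - 1\right)\right)^{2} = \left(3 \cdot 4 \cdot 0 + \left(-1 - \frac{5}{3}\right) \left(\left(-2\right)^{2} - 1\right)\right)^{2} = \left(12 \cdot 0 + \left(-1 - \frac{5}{3}\right) \left(4 - 1\right)\right)^{2} = \left(0 - 8\right)^{2} = \left(-8\right)^{2} = 64$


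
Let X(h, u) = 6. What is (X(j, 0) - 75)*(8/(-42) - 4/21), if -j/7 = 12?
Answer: 184/7 ≈ 26.286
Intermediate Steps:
j = -84 (j = -7*12 = -84)
(X(j, 0) - 75)*(8/(-42) - 4/21) = (6 - 75)*(8/(-42) - 4/21) = -69*(8*(-1/42) - 4*1/21) = -69*(-4/21 - 4/21) = -69*(-8/21) = 184/7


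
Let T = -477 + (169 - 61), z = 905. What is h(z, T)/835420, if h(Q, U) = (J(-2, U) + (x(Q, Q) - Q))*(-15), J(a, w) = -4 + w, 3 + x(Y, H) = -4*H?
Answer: 14703/167084 ≈ 0.087998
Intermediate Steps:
x(Y, H) = -3 - 4*H
T = -369 (T = -477 + 108 = -369)
h(Q, U) = 105 - 15*U + 75*Q (h(Q, U) = ((-4 + U) + ((-3 - 4*Q) - Q))*(-15) = ((-4 + U) + (-3 - 5*Q))*(-15) = (-7 + U - 5*Q)*(-15) = 105 - 15*U + 75*Q)
h(z, T)/835420 = (105 - 15*(-369) + 75*905)/835420 = (105 + 5535 + 67875)*(1/835420) = 73515*(1/835420) = 14703/167084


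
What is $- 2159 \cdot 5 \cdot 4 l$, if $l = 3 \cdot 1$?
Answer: $-129540$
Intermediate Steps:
$l = 3$
$- 2159 \cdot 5 \cdot 4 l = - 2159 \cdot 5 \cdot 4 \cdot 3 = - 2159 \cdot 20 \cdot 3 = \left(-2159\right) 60 = -129540$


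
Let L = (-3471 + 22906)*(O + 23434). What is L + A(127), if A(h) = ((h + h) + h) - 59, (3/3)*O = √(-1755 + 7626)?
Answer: 455440112 + 19435*√5871 ≈ 4.5693e+8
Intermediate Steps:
O = √5871 (O = √(-1755 + 7626) = √5871 ≈ 76.622)
A(h) = -59 + 3*h (A(h) = (2*h + h) - 59 = 3*h - 59 = -59 + 3*h)
L = 455439790 + 19435*√5871 (L = (-3471 + 22906)*(√5871 + 23434) = 19435*(23434 + √5871) = 455439790 + 19435*√5871 ≈ 4.5693e+8)
L + A(127) = (455439790 + 19435*√5871) + (-59 + 3*127) = (455439790 + 19435*√5871) + (-59 + 381) = (455439790 + 19435*√5871) + 322 = 455440112 + 19435*√5871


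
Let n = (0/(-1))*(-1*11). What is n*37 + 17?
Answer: 17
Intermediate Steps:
n = 0 (n = (0*(-1))*(-11) = 0*(-11) = 0)
n*37 + 17 = 0*37 + 17 = 0 + 17 = 17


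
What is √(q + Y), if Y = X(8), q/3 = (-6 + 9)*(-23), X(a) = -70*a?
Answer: I*√767 ≈ 27.695*I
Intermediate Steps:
q = -207 (q = 3*((-6 + 9)*(-23)) = 3*(3*(-23)) = 3*(-69) = -207)
Y = -560 (Y = -70*8 = -560)
√(q + Y) = √(-207 - 560) = √(-767) = I*√767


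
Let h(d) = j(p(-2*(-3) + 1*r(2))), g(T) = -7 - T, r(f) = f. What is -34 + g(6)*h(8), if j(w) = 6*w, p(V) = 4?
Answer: -346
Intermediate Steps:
h(d) = 24 (h(d) = 6*4 = 24)
-34 + g(6)*h(8) = -34 + (-7 - 1*6)*24 = -34 + (-7 - 6)*24 = -34 - 13*24 = -34 - 312 = -346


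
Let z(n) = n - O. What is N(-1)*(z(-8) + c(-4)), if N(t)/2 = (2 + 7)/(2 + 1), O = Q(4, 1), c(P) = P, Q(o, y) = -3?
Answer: -54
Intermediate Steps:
O = -3
N(t) = 6 (N(t) = 2*((2 + 7)/(2 + 1)) = 2*(9/3) = 2*(9*(⅓)) = 2*3 = 6)
z(n) = 3 + n (z(n) = n - 1*(-3) = n + 3 = 3 + n)
N(-1)*(z(-8) + c(-4)) = 6*((3 - 8) - 4) = 6*(-5 - 4) = 6*(-9) = -54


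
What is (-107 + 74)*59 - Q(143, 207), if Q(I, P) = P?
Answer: -2154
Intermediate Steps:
(-107 + 74)*59 - Q(143, 207) = (-107 + 74)*59 - 1*207 = -33*59 - 207 = -1947 - 207 = -2154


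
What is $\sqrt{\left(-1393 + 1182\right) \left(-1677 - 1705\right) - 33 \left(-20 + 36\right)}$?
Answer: $\sqrt{713074} \approx 844.44$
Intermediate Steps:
$\sqrt{\left(-1393 + 1182\right) \left(-1677 - 1705\right) - 33 \left(-20 + 36\right)} = \sqrt{\left(-211\right) \left(-3382\right) - 528} = \sqrt{713602 - 528} = \sqrt{713074}$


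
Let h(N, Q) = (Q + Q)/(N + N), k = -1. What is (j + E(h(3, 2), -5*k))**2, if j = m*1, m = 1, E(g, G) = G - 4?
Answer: 4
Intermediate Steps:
h(N, Q) = Q/N (h(N, Q) = (2*Q)/((2*N)) = (2*Q)*(1/(2*N)) = Q/N)
E(g, G) = -4 + G
j = 1 (j = 1*1 = 1)
(j + E(h(3, 2), -5*k))**2 = (1 + (-4 - 5*(-1)))**2 = (1 + (-4 + 5))**2 = (1 + 1)**2 = 2**2 = 4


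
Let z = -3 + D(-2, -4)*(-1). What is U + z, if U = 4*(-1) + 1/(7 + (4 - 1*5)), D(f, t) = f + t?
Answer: -⅚ ≈ -0.83333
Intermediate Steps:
z = 3 (z = -3 + (-2 - 4)*(-1) = -3 - 6*(-1) = -3 + 6 = 3)
U = -23/6 (U = -4 + 1/(7 + (4 - 5)) = -4 + 1/(7 - 1) = -4 + 1/6 = -4 + ⅙ = -23/6 ≈ -3.8333)
U + z = -23/6 + 3 = -⅚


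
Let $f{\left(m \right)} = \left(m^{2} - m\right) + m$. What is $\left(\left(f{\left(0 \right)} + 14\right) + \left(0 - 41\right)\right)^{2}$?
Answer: $729$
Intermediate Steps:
$f{\left(m \right)} = m^{2}$
$\left(\left(f{\left(0 \right)} + 14\right) + \left(0 - 41\right)\right)^{2} = \left(\left(0^{2} + 14\right) + \left(0 - 41\right)\right)^{2} = \left(\left(0 + 14\right) - 41\right)^{2} = \left(14 - 41\right)^{2} = \left(-27\right)^{2} = 729$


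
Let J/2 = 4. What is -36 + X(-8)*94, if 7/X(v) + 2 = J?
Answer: 221/3 ≈ 73.667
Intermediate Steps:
J = 8 (J = 2*4 = 8)
X(v) = 7/6 (X(v) = 7/(-2 + 8) = 7/6)
-36 + X(-8)*94 = -36 + (7/6)*94 = -36 + 329/3 = 221/3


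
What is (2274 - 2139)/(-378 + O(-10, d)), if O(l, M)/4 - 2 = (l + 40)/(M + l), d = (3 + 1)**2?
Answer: -27/70 ≈ -0.38571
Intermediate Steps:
d = 16 (d = 4**2 = 16)
O(l, M) = 8 + 4*(40 + l)/(M + l) (O(l, M) = 8 + 4*((l + 40)/(M + l)) = 8 + 4*((40 + l)/(M + l)) = 8 + 4*(40 + l)/(M + l))
(2274 - 2139)/(-378 + O(-10, d)) = (2274 - 2139)/(-378 + 4*(40 + 2*16 + 3*(-10))/(16 - 10)) = 135/(-378 + 4*(40 + 32 - 30)/6) = 135/(-378 + 4*(1/6)*42) = 135/(-378 + 28) = 135/(-350) = 135*(-1/350) = -27/70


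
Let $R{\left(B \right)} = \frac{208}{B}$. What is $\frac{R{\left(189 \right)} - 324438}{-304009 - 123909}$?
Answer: $\frac{30659287}{40438251} \approx 0.75817$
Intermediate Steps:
$\frac{R{\left(189 \right)} - 324438}{-304009 - 123909} = \frac{\frac{208}{189} - 324438}{-304009 - 123909} = \frac{208 \cdot \frac{1}{189} - 324438}{-427918} = \left(\frac{208}{189} - 324438\right) \left(- \frac{1}{427918}\right) = \left(- \frac{61318574}{189}\right) \left(- \frac{1}{427918}\right) = \frac{30659287}{40438251}$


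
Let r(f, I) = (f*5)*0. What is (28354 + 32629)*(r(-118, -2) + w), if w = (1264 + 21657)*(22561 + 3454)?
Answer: 36363541788145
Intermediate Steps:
w = 596289815 (w = 22921*26015 = 596289815)
r(f, I) = 0 (r(f, I) = (5*f)*0 = 0)
(28354 + 32629)*(r(-118, -2) + w) = (28354 + 32629)*(0 + 596289815) = 60983*596289815 = 36363541788145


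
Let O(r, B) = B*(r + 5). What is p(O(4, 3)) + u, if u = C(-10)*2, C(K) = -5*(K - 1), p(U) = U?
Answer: 137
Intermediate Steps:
O(r, B) = B*(5 + r)
C(K) = 5 - 5*K (C(K) = -5*(-1 + K) = 5 - 5*K)
u = 110 (u = (5 - 5*(-10))*2 = (5 + 50)*2 = 55*2 = 110)
p(O(4, 3)) + u = 3*(5 + 4) + 110 = 3*9 + 110 = 27 + 110 = 137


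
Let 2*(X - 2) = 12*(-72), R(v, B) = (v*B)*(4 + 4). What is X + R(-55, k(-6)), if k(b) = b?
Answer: 2210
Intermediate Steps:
R(v, B) = 8*B*v (R(v, B) = (B*v)*8 = 8*B*v)
X = -430 (X = 2 + (12*(-72))/2 = 2 + (½)*(-864) = 2 - 432 = -430)
X + R(-55, k(-6)) = -430 + 8*(-6)*(-55) = -430 + 2640 = 2210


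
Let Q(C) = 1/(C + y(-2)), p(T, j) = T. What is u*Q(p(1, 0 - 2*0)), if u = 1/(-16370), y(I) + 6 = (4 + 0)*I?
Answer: 1/212810 ≈ 4.6990e-6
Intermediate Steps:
y(I) = -6 + 4*I (y(I) = -6 + (4 + 0)*I = -6 + 4*I)
Q(C) = 1/(-14 + C) (Q(C) = 1/(C + (-6 + 4*(-2))) = 1/(C + (-6 - 8)) = 1/(C - 14) = 1/(-14 + C))
u = -1/16370 ≈ -6.1087e-5
u*Q(p(1, 0 - 2*0)) = -1/(16370*(-14 + 1)) = -1/16370/(-13) = -1/16370*(-1/13) = 1/212810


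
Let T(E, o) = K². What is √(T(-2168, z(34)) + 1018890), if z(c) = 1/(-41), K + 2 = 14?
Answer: 3*√113226 ≈ 1009.5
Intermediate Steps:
K = 12 (K = -2 + 14 = 12)
z(c) = -1/41
T(E, o) = 144 (T(E, o) = 12² = 144)
√(T(-2168, z(34)) + 1018890) = √(144 + 1018890) = √1019034 = 3*√113226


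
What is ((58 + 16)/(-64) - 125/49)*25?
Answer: -145325/1568 ≈ -92.682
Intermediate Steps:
((58 + 16)/(-64) - 125/49)*25 = (74*(-1/64) - 125*1/49)*25 = (-37/32 - 125/49)*25 = -5813/1568*25 = -145325/1568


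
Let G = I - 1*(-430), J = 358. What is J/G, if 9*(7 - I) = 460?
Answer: 3222/3473 ≈ 0.92773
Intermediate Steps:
I = -397/9 (I = 7 - ⅑*460 = 7 - 460/9 = -397/9 ≈ -44.111)
G = 3473/9 (G = -397/9 - 1*(-430) = -397/9 + 430 = 3473/9 ≈ 385.89)
J/G = 358/(3473/9) = 358*(9/3473) = 3222/3473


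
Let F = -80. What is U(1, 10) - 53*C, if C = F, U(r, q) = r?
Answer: 4241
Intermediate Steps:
C = -80
U(1, 10) - 53*C = 1 - 53*(-80) = 1 + 4240 = 4241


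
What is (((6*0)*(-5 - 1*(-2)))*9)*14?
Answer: 0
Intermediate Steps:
(((6*0)*(-5 - 1*(-2)))*9)*14 = ((0*(-5 + 2))*9)*14 = ((0*(-3))*9)*14 = (0*9)*14 = 0*14 = 0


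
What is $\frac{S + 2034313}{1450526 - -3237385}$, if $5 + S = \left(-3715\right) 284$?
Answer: $\frac{326416}{1562637} \approx 0.20889$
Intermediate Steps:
$S = -1055065$ ($S = -5 - 1055060 = -1055065$)
$\frac{S + 2034313}{1450526 - -3237385} = \frac{-1055065 + 2034313}{1450526 - -3237385} = \frac{979248}{1450526 + 3237385} = \frac{979248}{4687911} = 979248 \cdot \frac{1}{4687911} = \frac{326416}{1562637}$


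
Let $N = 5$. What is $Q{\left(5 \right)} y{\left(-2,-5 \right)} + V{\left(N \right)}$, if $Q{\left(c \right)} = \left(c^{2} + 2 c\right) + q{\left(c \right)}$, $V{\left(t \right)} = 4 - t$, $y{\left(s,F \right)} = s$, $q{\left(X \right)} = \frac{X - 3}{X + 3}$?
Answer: $- \frac{143}{2} \approx -71.5$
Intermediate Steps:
$q{\left(X \right)} = \frac{-3 + X}{3 + X}$
$Q{\left(c \right)} = c^{2} + 2 c + \frac{-3 + c}{3 + c}$ ($Q{\left(c \right)} = \left(c^{2} + 2 c\right) + \frac{-3 + c}{3 + c} = c^{2} + 2 c + \frac{-3 + c}{3 + c}$)
$Q{\left(5 \right)} y{\left(-2,-5 \right)} + V{\left(N \right)} = \frac{-3 + 5 + 5 \left(2 + 5\right) \left(3 + 5\right)}{3 + 5} \left(-2\right) + \left(4 - 5\right) = \frac{-3 + 5 + 5 \cdot 7 \cdot 8}{8} \left(-2\right) + \left(4 - 5\right) = \frac{-3 + 5 + 280}{8} \left(-2\right) - 1 = \frac{1}{8} \cdot 282 \left(-2\right) - 1 = \frac{141}{4} \left(-2\right) - 1 = - \frac{141}{2} - 1 = - \frac{143}{2}$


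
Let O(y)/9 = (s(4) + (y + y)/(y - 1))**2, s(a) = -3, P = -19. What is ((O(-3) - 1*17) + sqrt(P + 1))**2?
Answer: -119/16 + 39*I*sqrt(2)/2 ≈ -7.4375 + 27.577*I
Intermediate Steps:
O(y) = 9*(-3 + 2*y/(-1 + y))**2 (O(y) = 9*(-3 + (y + y)/(y - 1))**2 = 9*(-3 + (2*y)/(-1 + y))**2 = 9*(-3 + 2*y/(-1 + y))**2)
((O(-3) - 1*17) + sqrt(P + 1))**2 = ((9*(3 - 1*(-3))**2/(-1 - 3)**2 - 1*17) + sqrt(-19 + 1))**2 = ((9*(3 + 3)**2/(-4)**2 - 17) + sqrt(-18))**2 = ((9*(1/16)*6**2 - 17) + 3*I*sqrt(2))**2 = ((9*(1/16)*36 - 17) + 3*I*sqrt(2))**2 = ((81/4 - 17) + 3*I*sqrt(2))**2 = (13/4 + 3*I*sqrt(2))**2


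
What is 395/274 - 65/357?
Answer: 123205/97818 ≈ 1.2595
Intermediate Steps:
395/274 - 65/357 = 123205/97818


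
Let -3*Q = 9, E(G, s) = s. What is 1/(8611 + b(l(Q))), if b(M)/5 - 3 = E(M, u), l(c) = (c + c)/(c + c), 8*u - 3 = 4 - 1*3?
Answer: 2/17257 ≈ 0.00011589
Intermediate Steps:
u = ½ (u = 3/8 + (4 - 1*3)/8 = 3/8 + (4 - 3)/8 = 3/8 + (⅛)*1 = 3/8 + ⅛ = ½ ≈ 0.50000)
Q = -3 (Q = -⅓*9 = -3)
l(c) = 1 (l(c) = (2*c)/((2*c)) = (2*c)*(1/(2*c)) = 1)
b(M) = 35/2 (b(M) = 15 + 5*(½) = 15 + 5/2 = 35/2)
1/(8611 + b(l(Q))) = 1/(8611 + 35/2) = 1/(17257/2) = 2/17257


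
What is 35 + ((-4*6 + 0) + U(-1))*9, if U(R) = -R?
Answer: -172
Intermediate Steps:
35 + ((-4*6 + 0) + U(-1))*9 = 35 + ((-4*6 + 0) - 1*(-1))*9 = 35 + ((-24 + 0) + 1)*9 = 35 + (-24 + 1)*9 = 35 - 23*9 = 35 - 207 = -172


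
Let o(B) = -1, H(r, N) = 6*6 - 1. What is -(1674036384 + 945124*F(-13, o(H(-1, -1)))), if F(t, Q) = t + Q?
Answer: -1660804648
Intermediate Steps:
H(r, N) = 35 (H(r, N) = 36 - 1 = 35)
F(t, Q) = Q + t
-(1674036384 + 945124*F(-13, o(H(-1, -1)))) = -(1674036384 + 945124*(-1 - 13)) = -(1674036384 - 13231736) = -3412/(1/(490738 + (-3878 - 106))) = -3412/(1/(490738 - 3984)) = -3412/(1/486754) = -3412/1/486754 = -3412*486754 = -1660804648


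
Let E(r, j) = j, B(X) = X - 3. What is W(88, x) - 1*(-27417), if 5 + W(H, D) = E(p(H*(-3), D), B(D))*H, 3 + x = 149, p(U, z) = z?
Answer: 39996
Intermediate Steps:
B(X) = -3 + X
x = 146 (x = -3 + 149 = 146)
W(H, D) = -5 + H*(-3 + D) (W(H, D) = -5 + (-3 + D)*H = -5 + H*(-3 + D))
W(88, x) - 1*(-27417) = (-5 + 88*(-3 + 146)) - 1*(-27417) = (-5 + 88*143) + 27417 = (-5 + 12584) + 27417 = 12579 + 27417 = 39996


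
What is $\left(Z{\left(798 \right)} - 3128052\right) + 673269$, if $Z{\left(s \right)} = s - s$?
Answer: $-2454783$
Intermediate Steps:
$Z{\left(s \right)} = 0$
$\left(Z{\left(798 \right)} - 3128052\right) + 673269 = \left(0 - 3128052\right) + 673269 = -3128052 + 673269 = -2454783$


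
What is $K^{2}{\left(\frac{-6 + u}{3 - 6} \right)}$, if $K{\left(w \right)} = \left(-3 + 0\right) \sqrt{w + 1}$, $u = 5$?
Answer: $12$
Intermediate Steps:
$K{\left(w \right)} = - 3 \sqrt{1 + w}$
$K^{2}{\left(\frac{-6 + u}{3 - 6} \right)} = \left(- 3 \sqrt{1 + \frac{-6 + 5}{3 - 6}}\right)^{2} = \left(- 3 \sqrt{1 - \frac{1}{-3}}\right)^{2} = \left(- 3 \sqrt{1 - - \frac{1}{3}}\right)^{2} = \left(- 3 \sqrt{1 + \frac{1}{3}}\right)^{2} = \left(- 3 \sqrt{\frac{4}{3}}\right)^{2} = \left(- 3 \frac{2 \sqrt{3}}{3}\right)^{2} = \left(- 2 \sqrt{3}\right)^{2} = 12$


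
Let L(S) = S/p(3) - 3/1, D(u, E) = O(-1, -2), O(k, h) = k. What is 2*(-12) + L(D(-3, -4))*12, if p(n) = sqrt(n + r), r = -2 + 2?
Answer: -60 - 4*sqrt(3) ≈ -66.928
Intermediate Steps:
D(u, E) = -1
r = 0
p(n) = sqrt(n) (p(n) = sqrt(n + 0) = sqrt(n))
L(S) = -3 + S*sqrt(3)/3 (L(S) = S/(sqrt(3)) - 3/1 = S*(sqrt(3)/3) - 3*1 = S*sqrt(3)/3 - 3 = -3 + S*sqrt(3)/3)
2*(-12) + L(D(-3, -4))*12 = 2*(-12) + (-3 + (1/3)*(-1)*sqrt(3))*12 = -24 + (-3 - sqrt(3)/3)*12 = -24 + (-36 - 4*sqrt(3)) = -60 - 4*sqrt(3)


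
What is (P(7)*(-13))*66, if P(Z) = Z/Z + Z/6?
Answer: -1859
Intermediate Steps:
P(Z) = 1 + Z/6 (P(Z) = 1 + Z*(⅙) = 1 + Z/6)
(P(7)*(-13))*66 = ((1 + (⅙)*7)*(-13))*66 = ((1 + 7/6)*(-13))*66 = ((13/6)*(-13))*66 = -169/6*66 = -1859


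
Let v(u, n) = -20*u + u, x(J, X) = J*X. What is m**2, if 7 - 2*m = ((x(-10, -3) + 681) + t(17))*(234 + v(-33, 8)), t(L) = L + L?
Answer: 102860676961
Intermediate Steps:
t(L) = 2*L
v(u, n) = -19*u
m = -320719 (m = 7/2 - ((-10*(-3) + 681) + 2*17)*(234 - 19*(-33))/2 = 7/2 - ((30 + 681) + 34)*(234 + 627)/2 = 7/2 - (711 + 34)*861/2 = 7/2 - 745*861/2 = 7/2 - 1/2*641445 = 7/2 - 641445/2 = -320719)
m**2 = (-320719)**2 = 102860676961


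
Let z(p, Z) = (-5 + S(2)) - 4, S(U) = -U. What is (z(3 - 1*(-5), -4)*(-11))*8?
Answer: 968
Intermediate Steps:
z(p, Z) = -11 (z(p, Z) = (-5 - 1*2) - 4 = (-5 - 2) - 4 = -7 - 4 = -11)
(z(3 - 1*(-5), -4)*(-11))*8 = -11*(-11)*8 = 121*8 = 968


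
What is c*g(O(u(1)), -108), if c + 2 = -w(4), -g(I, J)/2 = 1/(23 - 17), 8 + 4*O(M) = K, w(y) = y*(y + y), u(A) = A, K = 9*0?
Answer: 34/3 ≈ 11.333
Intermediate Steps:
K = 0
w(y) = 2*y**2 (w(y) = y*(2*y) = 2*y**2)
O(M) = -2 (O(M) = -2 + (1/4)*0 = -2 + 0 = -2)
g(I, J) = -1/3 (g(I, J) = -2/(23 - 17) = -2/6 = -2*1/6 = -1/3)
c = -34 (c = -2 - 2*4**2 = -2 - 2*16 = -2 - 1*32 = -2 - 32 = -34)
c*g(O(u(1)), -108) = -34*(-1/3) = 34/3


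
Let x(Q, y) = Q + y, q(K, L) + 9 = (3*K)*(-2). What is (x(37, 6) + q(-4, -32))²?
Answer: 3364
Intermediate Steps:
q(K, L) = -9 - 6*K (q(K, L) = -9 + (3*K)*(-2) = -9 - 6*K)
(x(37, 6) + q(-4, -32))² = ((37 + 6) + (-9 - 6*(-4)))² = (43 + (-9 + 24))² = (43 + 15)² = 58² = 3364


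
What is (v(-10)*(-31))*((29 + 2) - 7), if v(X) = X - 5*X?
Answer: -29760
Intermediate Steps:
v(X) = -4*X
(v(-10)*(-31))*((29 + 2) - 7) = (-4*(-10)*(-31))*((29 + 2) - 7) = (40*(-31))*(31 - 7) = -1240*24 = -29760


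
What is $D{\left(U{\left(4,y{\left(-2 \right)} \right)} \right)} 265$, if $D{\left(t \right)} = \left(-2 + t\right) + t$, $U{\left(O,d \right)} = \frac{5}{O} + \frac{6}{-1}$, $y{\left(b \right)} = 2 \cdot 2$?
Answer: $- \frac{6095}{2} \approx -3047.5$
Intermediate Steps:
$y{\left(b \right)} = 4$
$U{\left(O,d \right)} = -6 + \frac{5}{O}$ ($U{\left(O,d \right)} = \frac{5}{O} + 6 \left(-1\right) = \frac{5}{O} - 6 = -6 + \frac{5}{O}$)
$D{\left(t \right)} = -2 + 2 t$
$D{\left(U{\left(4,y{\left(-2 \right)} \right)} \right)} 265 = \left(-2 + 2 \left(-6 + \frac{5}{4}\right)\right) 265 = \left(-2 + 2 \left(- \frac{19}{4}\right)\right) 265 = \left(-2 - \frac{19}{2}\right) 265 = \left(- \frac{23}{2}\right) 265 = - \frac{6095}{2}$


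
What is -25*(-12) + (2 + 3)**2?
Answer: 325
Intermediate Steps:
-25*(-12) + (2 + 3)**2 = 300 + 5**2 = 300 + 25 = 325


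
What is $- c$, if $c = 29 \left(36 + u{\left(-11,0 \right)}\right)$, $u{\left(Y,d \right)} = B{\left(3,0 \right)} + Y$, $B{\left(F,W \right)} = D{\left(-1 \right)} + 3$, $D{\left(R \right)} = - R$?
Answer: $-841$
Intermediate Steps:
$B{\left(F,W \right)} = 4$ ($B{\left(F,W \right)} = \left(-1\right) \left(-1\right) + 3 = 1 + 3 = 4$)
$u{\left(Y,d \right)} = 4 + Y$
$c = 841$ ($c = 29 \left(36 + \left(4 - 11\right)\right) = 29 \left(36 - 7\right) = 29 \cdot 29 = 841$)
$- c = \left(-1\right) 841 = -841$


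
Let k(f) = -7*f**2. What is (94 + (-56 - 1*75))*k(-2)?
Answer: 1036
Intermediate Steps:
(94 + (-56 - 1*75))*k(-2) = (94 + (-56 - 1*75))*(-7*(-2)**2) = (94 + (-56 - 75))*(-7*4) = (94 - 131)*(-28) = -37*(-28) = 1036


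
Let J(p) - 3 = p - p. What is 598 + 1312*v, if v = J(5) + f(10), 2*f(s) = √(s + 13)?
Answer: 4534 + 656*√23 ≈ 7680.1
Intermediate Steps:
J(p) = 3 (J(p) = 3 + (p - p) = 3 + 0 = 3)
f(s) = √(13 + s)/2 (f(s) = √(s + 13)/2 = √(13 + s)/2)
v = 3 + √23/2 (v = 3 + √(13 + 10)/2 = 3 + √23/2 ≈ 5.3979)
598 + 1312*v = 598 + 1312*(3 + √23/2) = 598 + (3936 + 656*√23) = 4534 + 656*√23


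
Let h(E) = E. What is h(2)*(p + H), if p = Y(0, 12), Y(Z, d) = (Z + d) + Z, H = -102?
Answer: -180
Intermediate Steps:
Y(Z, d) = d + 2*Z
p = 12 (p = 12 + 2*0 = 12 + 0 = 12)
h(2)*(p + H) = 2*(12 - 102) = 2*(-90) = -180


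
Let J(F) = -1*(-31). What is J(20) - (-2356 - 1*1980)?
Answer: 4367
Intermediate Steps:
J(F) = 31
J(20) - (-2356 - 1*1980) = 31 - (-2356 - 1*1980) = 31 - (-2356 - 1980) = 31 - 1*(-4336) = 31 + 4336 = 4367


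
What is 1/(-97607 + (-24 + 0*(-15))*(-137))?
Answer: -1/94319 ≈ -1.0602e-5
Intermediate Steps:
1/(-97607 + (-24 + 0*(-15))*(-137)) = 1/(-97607 + (-24 + 0)*(-137)) = 1/(-97607 - 24*(-137)) = 1/(-97607 + 3288) = 1/(-94319) = -1/94319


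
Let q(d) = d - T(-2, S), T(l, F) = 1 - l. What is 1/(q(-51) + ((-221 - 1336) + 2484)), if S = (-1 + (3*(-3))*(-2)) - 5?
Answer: 1/873 ≈ 0.0011455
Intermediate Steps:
S = 12 (S = (-1 - 9*(-2)) - 5 = (-1 + 18) - 5 = 17 - 5 = 12)
q(d) = -3 + d (q(d) = d - (1 - 1*(-2)) = d - (1 + 2) = d - 1*3 = d - 3 = -3 + d)
1/(q(-51) + ((-221 - 1336) + 2484)) = 1/((-3 - 51) + ((-221 - 1336) + 2484)) = 1/(-54 + (-1557 + 2484)) = 1/(-54 + 927) = 1/873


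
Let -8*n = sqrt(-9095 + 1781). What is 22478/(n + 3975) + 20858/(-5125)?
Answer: 25830880266/16297617875 + 89912*I*sqrt(7314)/505623657 ≈ 1.5849 + 0.015208*I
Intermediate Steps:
n = -I*sqrt(7314)/8 (n = -sqrt(-9095 + 1781)/8 = -I*sqrt(7314)/8 ≈ -10.69*I)
22478/(n + 3975) + 20858/(-5125) = 22478/(-I*sqrt(7314)/8 + 3975) + 20858/(-5125) = 22478/(3975 - I*sqrt(7314)/8) + 20858*(-1/5125) = 22478/(3975 - I*sqrt(7314)/8) - 20858/5125 = -20858/5125 + 22478/(3975 - I*sqrt(7314)/8)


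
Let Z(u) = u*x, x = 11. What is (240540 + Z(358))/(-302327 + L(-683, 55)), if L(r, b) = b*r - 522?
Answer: -122239/170207 ≈ -0.71818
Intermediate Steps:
Z(u) = 11*u (Z(u) = u*11 = 11*u)
L(r, b) = -522 + b*r
(240540 + Z(358))/(-302327 + L(-683, 55)) = (240540 + 11*358)/(-302327 + (-522 + 55*(-683))) = (240540 + 3938)/(-302327 + (-522 - 37565)) = 244478/(-302327 - 38087) = 244478/(-340414) = 244478*(-1/340414) = -122239/170207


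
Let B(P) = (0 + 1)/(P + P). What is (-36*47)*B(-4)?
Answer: 423/2 ≈ 211.50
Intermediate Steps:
B(P) = 1/(2*P)
(-36*47)*B(-4) = (-36*47)*((½)/(-4)) = -846*(-1)/4 = -1692*(-⅛) = 423/2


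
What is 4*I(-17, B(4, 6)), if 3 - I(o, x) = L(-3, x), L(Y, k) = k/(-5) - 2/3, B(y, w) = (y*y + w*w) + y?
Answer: 892/15 ≈ 59.467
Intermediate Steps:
B(y, w) = y + w² + y² (B(y, w) = (y² + w²) + y = (w² + y²) + y = y + w² + y²)
L(Y, k) = -⅔ - k/5 (L(Y, k) = k*(-⅕) - 2*⅓ = -k/5 - ⅔ = -⅔ - k/5)
I(o, x) = 11/3 + x/5 (I(o, x) = 3 - (-⅔ - x/5) = 3 + (⅔ + x/5) = 11/3 + x/5)
4*I(-17, B(4, 6)) = 4*(11/3 + (4 + 6² + 4²)/5) = 4*(11/3 + (4 + 36 + 16)/5) = 4*(11/3 + (⅕)*56) = 4*(11/3 + 56/5) = 4*(223/15) = 892/15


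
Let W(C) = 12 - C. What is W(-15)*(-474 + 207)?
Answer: -7209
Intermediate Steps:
W(-15)*(-474 + 207) = (12 - 1*(-15))*(-474 + 207) = (12 + 15)*(-267) = 27*(-267) = -7209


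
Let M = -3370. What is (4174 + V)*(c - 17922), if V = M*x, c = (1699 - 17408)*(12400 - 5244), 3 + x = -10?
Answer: -5394914343584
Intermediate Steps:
x = -13 (x = -3 - 10 = -13)
c = -112413604 (c = -15709*7156 = -112413604)
V = 43810 (V = -3370*(-13) = 43810)
(4174 + V)*(c - 17922) = (4174 + 43810)*(-112413604 - 17922) = 47984*(-112431526) = -5394914343584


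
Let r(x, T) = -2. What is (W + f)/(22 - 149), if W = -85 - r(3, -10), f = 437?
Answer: -354/127 ≈ -2.7874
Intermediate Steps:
W = -83 (W = -85 - 1*(-2) = -85 + 2 = -83)
(W + f)/(22 - 149) = (-83 + 437)/(22 - 149) = 354/(-127) = 354*(-1/127) = -354/127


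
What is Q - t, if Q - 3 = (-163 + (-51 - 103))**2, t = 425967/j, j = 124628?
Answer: 12523691009/124628 ≈ 1.0049e+5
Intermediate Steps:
t = 425967/124628 ≈ 3.4179
Q = 100492 (Q = 3 + (-163 + (-51 - 103))**2 = 3 + (-163 - 154)**2 = 3 + (-317)**2 = 3 + 100489 = 100492)
Q - t = 100492 - 1*425967/124628 = 100492 - 425967/124628 = 12523691009/124628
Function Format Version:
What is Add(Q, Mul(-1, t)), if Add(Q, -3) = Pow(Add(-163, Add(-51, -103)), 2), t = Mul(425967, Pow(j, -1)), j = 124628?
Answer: Rational(12523691009, 124628) ≈ 1.0049e+5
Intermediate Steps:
t = Rational(425967, 124628) (t = Mul(425967, Pow(124628, -1)) = Mul(425967, Rational(1, 124628)) = Rational(425967, 124628) ≈ 3.4179)
Q = 100492 (Q = Add(3, Pow(Add(-163, Add(-51, -103)), 2)) = Add(3, Pow(Add(-163, -154), 2)) = Add(3, Pow(-317, 2)) = Add(3, 100489) = 100492)
Add(Q, Mul(-1, t)) = Add(100492, Mul(-1, Rational(425967, 124628))) = Add(100492, Rational(-425967, 124628)) = Rational(12523691009, 124628)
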